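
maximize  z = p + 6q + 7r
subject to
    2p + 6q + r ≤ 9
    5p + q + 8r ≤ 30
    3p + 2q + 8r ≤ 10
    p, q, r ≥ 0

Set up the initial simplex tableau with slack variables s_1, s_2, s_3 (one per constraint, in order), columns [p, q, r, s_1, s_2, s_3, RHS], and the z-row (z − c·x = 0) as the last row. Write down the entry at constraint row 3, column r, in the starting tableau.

8

Constraint 3 has coefficient 8 on r.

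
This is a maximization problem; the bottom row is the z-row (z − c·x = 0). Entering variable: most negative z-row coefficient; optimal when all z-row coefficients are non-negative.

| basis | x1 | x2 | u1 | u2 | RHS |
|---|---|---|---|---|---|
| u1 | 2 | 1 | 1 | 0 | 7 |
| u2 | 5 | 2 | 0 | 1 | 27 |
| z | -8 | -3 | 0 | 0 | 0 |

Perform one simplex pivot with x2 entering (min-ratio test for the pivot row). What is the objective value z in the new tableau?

21

Ratio test on column x2 — row 1: 7/1 = 7; row 2: 27/2 = 27/2. Minimum is 7 at row 1 (u1 leaves); pivot element 1.
Pivot on row 1; the z-row RHS becomes 0 − (-3)·7 = 21.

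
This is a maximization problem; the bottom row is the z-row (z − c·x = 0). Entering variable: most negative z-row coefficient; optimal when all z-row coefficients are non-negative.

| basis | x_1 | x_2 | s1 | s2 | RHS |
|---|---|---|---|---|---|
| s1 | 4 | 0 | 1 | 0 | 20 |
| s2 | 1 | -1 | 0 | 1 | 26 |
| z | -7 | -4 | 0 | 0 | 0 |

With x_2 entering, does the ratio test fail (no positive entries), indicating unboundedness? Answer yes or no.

yes

Every constraint-row entry in column x_2 is ≤ 0, so increasing x_2 is unbounded.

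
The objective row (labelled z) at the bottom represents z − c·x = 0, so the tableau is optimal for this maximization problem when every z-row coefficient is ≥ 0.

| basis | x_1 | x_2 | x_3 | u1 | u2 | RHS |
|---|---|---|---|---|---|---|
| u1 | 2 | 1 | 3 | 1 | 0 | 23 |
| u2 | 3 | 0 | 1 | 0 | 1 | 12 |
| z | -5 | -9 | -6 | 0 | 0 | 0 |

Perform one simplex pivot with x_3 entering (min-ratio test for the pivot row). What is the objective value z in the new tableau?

46

Ratio test on column x_3 — row 1: 23/3 = 23/3; row 2: 12/1 = 12. Minimum is 23/3 at row 1 (u1 leaves); pivot element 3.
Pivot on row 1; the z-row RHS becomes 0 − (-6)·(23/3) = 46.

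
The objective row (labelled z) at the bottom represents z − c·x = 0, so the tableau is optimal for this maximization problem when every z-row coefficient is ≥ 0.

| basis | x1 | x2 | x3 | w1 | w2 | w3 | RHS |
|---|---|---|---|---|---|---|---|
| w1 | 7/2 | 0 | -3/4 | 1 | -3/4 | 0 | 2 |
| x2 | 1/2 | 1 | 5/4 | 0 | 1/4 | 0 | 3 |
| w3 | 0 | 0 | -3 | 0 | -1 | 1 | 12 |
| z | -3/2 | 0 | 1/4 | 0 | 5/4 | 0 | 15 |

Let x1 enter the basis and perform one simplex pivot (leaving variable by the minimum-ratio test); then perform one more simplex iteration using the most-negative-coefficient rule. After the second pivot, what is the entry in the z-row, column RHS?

Ratio test on column x1 — row 1: 2/(7/2) = 4/7; row 2: 3/(1/2) = 6; row 3: entry 0 ≤ 0. Minimum is 4/7 at row 1 (w1 leaves); pivot element 7/2.
Divide row 1 by 7/2; eliminate column x1 from the other rows.
Second iteration: most negative z-row entry is -1/14 in column x3, so x3 enters.
Ratio test on column x3 — row 1: entry -3/14 ≤ 0; row 2: (19/7)/(19/14) = 2; row 3: entry -3 ≤ 0. Minimum is 2 at row 2 (x2 leaves); pivot element 19/14.
Divide row 2 by 19/14; eliminate column x3 from the other rows.
After both pivots, the entry at the z-row, column RHS is 16.

16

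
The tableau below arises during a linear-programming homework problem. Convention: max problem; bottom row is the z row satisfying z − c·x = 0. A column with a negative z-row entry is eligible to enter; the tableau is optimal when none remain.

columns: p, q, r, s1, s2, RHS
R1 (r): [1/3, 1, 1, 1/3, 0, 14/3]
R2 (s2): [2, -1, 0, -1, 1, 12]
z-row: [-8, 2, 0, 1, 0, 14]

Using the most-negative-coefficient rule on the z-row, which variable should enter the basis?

Negative z-row entries: p: -8.
The most negative is -8 in column p, so p enters.

p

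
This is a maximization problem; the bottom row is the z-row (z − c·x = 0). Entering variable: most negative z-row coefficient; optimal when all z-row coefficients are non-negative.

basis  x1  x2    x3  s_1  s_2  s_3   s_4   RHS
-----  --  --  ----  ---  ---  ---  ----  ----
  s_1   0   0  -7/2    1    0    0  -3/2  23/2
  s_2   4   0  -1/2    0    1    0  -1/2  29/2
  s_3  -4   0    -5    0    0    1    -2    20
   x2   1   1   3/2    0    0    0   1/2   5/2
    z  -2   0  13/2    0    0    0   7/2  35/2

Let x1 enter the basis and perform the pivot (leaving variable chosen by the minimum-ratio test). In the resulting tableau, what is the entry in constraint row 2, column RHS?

9/2

Ratio test on column x1 — row 1: entry 0 ≤ 0; row 2: (29/2)/4 = 29/8; row 3: entry -4 ≤ 0; row 4: (5/2)/1 = 5/2. Minimum is 5/2 at row 4 (x2 leaves); pivot element 1.
Divide row 4 by 1; eliminate column x1 from the other rows.
Row 2 update in column RHS: 29/2 − 4·(5/2) = 9/2.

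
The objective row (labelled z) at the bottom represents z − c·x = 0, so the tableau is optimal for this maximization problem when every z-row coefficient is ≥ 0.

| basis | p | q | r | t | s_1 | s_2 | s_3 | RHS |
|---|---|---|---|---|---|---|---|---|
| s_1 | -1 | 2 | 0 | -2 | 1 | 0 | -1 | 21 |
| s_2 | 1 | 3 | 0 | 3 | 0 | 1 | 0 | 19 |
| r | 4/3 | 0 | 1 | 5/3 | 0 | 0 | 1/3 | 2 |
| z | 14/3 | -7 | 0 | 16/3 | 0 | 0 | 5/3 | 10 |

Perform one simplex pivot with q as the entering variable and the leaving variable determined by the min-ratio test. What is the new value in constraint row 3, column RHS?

Ratio test on column q — row 1: 21/2 = 21/2; row 2: 19/3 = 19/3; row 3: entry 0 ≤ 0. Minimum is 19/3 at row 2 (s_2 leaves); pivot element 3.
Divide row 2 by 3; eliminate column q from the other rows.
Row 3 update in column RHS: 2 − 0·(19/3) = 2.

2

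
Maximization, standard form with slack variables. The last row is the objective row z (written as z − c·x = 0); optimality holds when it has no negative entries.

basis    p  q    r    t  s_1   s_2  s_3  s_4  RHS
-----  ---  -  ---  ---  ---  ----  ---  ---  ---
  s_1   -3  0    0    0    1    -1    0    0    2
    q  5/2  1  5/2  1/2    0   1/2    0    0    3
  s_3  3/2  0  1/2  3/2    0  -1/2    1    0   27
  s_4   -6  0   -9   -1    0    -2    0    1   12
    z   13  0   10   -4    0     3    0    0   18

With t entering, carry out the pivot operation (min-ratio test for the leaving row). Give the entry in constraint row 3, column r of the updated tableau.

-7

Ratio test on column t — row 1: entry 0 ≤ 0; row 2: 3/(1/2) = 6; row 3: 27/(3/2) = 18; row 4: entry -1 ≤ 0. Minimum is 6 at row 2 (q leaves); pivot element 1/2.
Divide row 2 by 1/2; eliminate column t from the other rows.
Row 3 update in column r: 1/2 − (3/2)·5 = -7.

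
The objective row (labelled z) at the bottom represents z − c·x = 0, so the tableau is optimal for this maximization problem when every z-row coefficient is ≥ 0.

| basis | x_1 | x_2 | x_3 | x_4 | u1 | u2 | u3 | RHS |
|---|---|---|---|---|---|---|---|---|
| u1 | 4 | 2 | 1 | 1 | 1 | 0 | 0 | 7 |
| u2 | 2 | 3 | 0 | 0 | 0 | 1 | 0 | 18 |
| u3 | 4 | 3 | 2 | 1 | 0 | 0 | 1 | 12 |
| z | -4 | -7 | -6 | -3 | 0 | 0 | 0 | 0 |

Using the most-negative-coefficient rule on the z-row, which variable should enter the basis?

x_2

Negative z-row entries: x_1: -4, x_2: -7, x_3: -6, x_4: -3.
The most negative is -7 in column x_2, so x_2 enters.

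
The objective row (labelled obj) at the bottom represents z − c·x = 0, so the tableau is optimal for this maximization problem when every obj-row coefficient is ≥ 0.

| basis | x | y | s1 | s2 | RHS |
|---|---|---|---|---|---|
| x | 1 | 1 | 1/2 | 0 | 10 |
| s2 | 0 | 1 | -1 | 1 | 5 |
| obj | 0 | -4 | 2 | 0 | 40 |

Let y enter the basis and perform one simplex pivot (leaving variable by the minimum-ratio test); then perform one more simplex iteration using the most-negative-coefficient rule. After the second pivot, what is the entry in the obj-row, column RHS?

Ratio test on column y — row 1: 10/1 = 10; row 2: 5/1 = 5. Minimum is 5 at row 2 (s2 leaves); pivot element 1.
Divide row 2 by 1; eliminate column y from the other rows.
Second iteration: most negative obj-row entry is -2 in column s1, so s1 enters.
Ratio test on column s1 — row 1: 5/(3/2) = 10/3; row 2: entry -1 ≤ 0. Minimum is 10/3 at row 1 (x leaves); pivot element 3/2.
Divide row 1 by 3/2; eliminate column s1 from the other rows.
After both pivots, the entry at the obj-row, column RHS is 200/3.

200/3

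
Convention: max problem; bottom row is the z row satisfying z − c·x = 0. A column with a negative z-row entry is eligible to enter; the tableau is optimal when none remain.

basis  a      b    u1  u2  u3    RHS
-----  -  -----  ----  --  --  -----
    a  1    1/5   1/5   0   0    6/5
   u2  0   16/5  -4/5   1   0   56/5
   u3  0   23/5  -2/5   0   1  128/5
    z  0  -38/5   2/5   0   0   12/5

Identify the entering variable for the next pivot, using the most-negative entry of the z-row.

b

Negative z-row entries: b: -38/5.
The most negative is -38/5 in column b, so b enters.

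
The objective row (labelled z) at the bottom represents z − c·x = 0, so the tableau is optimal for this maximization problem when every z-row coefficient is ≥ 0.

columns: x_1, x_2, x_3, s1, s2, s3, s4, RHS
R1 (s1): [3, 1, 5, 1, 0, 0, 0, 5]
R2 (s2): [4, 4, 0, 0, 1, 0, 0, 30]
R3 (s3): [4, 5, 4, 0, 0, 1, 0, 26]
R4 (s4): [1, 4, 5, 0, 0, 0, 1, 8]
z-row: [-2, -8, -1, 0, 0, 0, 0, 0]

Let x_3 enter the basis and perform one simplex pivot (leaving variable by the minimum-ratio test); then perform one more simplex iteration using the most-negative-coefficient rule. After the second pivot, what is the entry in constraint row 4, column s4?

1/3

Ratio test on column x_3 — row 1: 5/5 = 1; row 2: entry 0 ≤ 0; row 3: 26/4 = 13/2; row 4: 8/5 = 8/5. Minimum is 1 at row 1 (s1 leaves); pivot element 5.
Divide row 1 by 5; eliminate column x_3 from the other rows.
Second iteration: most negative z-row entry is -39/5 in column x_2, so x_2 enters.
Ratio test on column x_2 — row 1: 1/(1/5) = 5; row 2: 30/4 = 15/2; row 3: 22/(21/5) = 110/21; row 4: 3/3 = 1. Minimum is 1 at row 4 (s4 leaves); pivot element 3.
Divide row 4 by 3; eliminate column x_2 from the other rows.
After both pivots, the entry at constraint row 4, column s4 is 1/3.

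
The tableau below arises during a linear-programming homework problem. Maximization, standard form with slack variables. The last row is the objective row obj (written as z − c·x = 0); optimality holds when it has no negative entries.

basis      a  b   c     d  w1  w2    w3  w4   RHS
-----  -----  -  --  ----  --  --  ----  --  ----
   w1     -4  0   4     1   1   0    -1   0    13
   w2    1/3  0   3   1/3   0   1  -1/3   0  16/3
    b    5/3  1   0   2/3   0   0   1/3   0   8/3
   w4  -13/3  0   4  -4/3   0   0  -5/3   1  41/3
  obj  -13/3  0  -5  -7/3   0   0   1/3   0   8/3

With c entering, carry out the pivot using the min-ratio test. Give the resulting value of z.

104/9

Ratio test on column c — row 1: 13/4 = 13/4; row 2: (16/3)/3 = 16/9; row 3: entry 0 ≤ 0; row 4: (41/3)/4 = 41/12. Minimum is 16/9 at row 2 (w2 leaves); pivot element 3.
Pivot on row 2; the obj-row RHS becomes 8/3 − (-5)·(16/9) = 104/9.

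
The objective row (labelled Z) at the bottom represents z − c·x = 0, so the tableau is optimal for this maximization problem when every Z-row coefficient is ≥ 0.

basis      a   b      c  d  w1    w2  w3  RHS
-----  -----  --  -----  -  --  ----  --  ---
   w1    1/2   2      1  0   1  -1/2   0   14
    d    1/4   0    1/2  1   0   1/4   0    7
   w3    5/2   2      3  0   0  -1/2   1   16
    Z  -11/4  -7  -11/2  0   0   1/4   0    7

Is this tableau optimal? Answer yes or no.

The Z-row has a negative entry -7 in column b, so it is not optimal.

no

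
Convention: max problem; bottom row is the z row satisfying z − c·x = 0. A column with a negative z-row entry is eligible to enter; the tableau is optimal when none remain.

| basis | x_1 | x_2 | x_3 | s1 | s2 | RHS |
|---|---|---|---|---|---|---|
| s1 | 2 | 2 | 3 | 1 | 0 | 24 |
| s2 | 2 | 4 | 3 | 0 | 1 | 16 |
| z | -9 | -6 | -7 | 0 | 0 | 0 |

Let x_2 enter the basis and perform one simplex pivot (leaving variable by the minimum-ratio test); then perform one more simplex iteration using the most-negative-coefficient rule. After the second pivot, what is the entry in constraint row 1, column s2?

-1

Ratio test on column x_2 — row 1: 24/2 = 12; row 2: 16/4 = 4. Minimum is 4 at row 2 (s2 leaves); pivot element 4.
Divide row 2 by 4; eliminate column x_2 from the other rows.
Second iteration: most negative z-row entry is -6 in column x_1, so x_1 enters.
Ratio test on column x_1 — row 1: 16/1 = 16; row 2: 4/(1/2) = 8. Minimum is 8 at row 2 (x_2 leaves); pivot element 1/2.
Divide row 2 by 1/2; eliminate column x_1 from the other rows.
After both pivots, the entry at constraint row 1, column s2 is -1.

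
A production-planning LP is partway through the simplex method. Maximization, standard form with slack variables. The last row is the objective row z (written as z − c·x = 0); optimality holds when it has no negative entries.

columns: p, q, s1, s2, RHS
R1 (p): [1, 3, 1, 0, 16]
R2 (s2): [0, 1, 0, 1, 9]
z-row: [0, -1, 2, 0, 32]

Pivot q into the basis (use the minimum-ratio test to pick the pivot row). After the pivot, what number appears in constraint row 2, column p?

-1/3

Ratio test on column q — row 1: 16/3 = 16/3; row 2: 9/1 = 9. Minimum is 16/3 at row 1 (p leaves); pivot element 3.
Divide row 1 by 3; eliminate column q from the other rows.
Row 2 update in column p: 0 − 1·(1/3) = -1/3.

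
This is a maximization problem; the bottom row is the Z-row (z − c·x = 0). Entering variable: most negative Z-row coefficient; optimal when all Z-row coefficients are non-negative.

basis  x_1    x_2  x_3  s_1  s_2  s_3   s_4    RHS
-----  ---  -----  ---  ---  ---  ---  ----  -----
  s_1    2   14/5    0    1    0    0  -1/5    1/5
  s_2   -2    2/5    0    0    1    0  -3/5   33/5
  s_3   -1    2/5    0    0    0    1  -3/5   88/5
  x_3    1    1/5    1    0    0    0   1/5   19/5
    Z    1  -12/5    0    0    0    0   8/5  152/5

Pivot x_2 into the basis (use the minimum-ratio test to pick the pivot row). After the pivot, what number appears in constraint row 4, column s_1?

-1/14

Ratio test on column x_2 — row 1: (1/5)/(14/5) = 1/14; row 2: (33/5)/(2/5) = 33/2; row 3: (88/5)/(2/5) = 44; row 4: (19/5)/(1/5) = 19. Minimum is 1/14 at row 1 (s_1 leaves); pivot element 14/5.
Divide row 1 by 14/5; eliminate column x_2 from the other rows.
Row 4 update in column s_1: 0 − (1/5)·(5/14) = -1/14.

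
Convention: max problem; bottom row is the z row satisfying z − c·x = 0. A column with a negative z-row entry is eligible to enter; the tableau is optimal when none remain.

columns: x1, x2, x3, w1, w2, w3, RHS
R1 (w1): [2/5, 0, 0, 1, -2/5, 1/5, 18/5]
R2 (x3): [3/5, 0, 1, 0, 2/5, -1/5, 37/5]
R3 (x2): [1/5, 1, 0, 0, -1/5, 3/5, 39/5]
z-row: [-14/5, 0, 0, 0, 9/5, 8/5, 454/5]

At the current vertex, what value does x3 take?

x3 is basic (row 2); its value is the RHS of that row, 37/5.

37/5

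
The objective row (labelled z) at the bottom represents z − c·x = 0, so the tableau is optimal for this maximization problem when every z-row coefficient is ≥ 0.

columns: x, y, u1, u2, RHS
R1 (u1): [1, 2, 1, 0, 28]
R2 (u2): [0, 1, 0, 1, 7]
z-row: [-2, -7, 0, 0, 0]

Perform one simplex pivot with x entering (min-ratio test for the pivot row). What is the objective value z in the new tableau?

56

Ratio test on column x — row 1: 28/1 = 28; row 2: entry 0 ≤ 0. Minimum is 28 at row 1 (u1 leaves); pivot element 1.
Pivot on row 1; the z-row RHS becomes 0 − (-2)·28 = 56.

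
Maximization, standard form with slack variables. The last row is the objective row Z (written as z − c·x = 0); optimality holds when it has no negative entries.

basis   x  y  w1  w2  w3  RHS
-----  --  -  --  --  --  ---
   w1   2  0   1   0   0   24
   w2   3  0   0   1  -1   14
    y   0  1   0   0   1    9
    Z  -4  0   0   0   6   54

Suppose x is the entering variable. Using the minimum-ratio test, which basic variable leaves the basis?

w2

Column x entries and ratios — w1: 24/2 = 12; w2: 14/3 = 14/3; y: 0 ≤ 0, skip.
Smallest ratio is 14/3 in the row of w2, so w2 leaves.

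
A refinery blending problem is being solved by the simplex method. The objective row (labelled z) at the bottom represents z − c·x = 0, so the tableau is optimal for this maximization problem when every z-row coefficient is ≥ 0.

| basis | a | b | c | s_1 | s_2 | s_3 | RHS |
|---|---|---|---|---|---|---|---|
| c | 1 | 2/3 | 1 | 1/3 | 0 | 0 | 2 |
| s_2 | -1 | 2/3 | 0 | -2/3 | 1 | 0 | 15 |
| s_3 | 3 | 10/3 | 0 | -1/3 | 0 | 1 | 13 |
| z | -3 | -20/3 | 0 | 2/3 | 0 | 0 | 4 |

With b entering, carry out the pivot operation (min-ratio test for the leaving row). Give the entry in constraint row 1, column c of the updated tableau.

Ratio test on column b — row 1: 2/(2/3) = 3; row 2: 15/(2/3) = 45/2; row 3: 13/(10/3) = 39/10. Minimum is 3 at row 1 (c leaves); pivot element 2/3.
Divide row 1 by 2/3; eliminate column b from the other rows.
In the new row 1, the c entry is the old entry divided by the pivot: 1/(2/3) = 3/2.

3/2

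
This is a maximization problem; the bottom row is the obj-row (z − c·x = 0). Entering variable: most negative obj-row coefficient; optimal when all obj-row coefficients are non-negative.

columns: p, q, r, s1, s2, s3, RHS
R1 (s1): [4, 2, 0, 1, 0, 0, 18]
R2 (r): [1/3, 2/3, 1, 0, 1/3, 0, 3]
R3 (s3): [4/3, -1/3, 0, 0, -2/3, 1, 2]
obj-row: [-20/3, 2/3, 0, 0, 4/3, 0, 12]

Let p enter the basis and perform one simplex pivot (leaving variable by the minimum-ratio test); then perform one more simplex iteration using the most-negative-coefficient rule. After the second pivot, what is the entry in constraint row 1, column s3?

Ratio test on column p — row 1: 18/4 = 9/2; row 2: 3/(1/3) = 9; row 3: 2/(4/3) = 3/2. Minimum is 3/2 at row 3 (s3 leaves); pivot element 4/3.
Divide row 3 by 4/3; eliminate column p from the other rows.
Second iteration: most negative obj-row entry is -2 in column s2, so s2 enters.
Ratio test on column s2 — row 1: 12/2 = 6; row 2: (5/2)/(1/2) = 5; row 3: entry -1/2 ≤ 0. Minimum is 5 at row 2 (r leaves); pivot element 1/2.
Divide row 2 by 1/2; eliminate column s2 from the other rows.
After both pivots, the entry at constraint row 1, column s3 is -2.

-2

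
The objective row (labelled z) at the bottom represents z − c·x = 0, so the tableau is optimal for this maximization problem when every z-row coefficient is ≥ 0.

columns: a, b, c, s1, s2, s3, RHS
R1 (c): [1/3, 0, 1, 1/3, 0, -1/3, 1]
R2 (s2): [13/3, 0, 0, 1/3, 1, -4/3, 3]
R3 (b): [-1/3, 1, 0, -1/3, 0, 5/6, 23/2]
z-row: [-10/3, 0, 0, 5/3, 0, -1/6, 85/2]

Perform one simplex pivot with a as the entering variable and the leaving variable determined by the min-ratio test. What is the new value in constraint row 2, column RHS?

Ratio test on column a — row 1: 1/(1/3) = 3; row 2: 3/(13/3) = 9/13; row 3: entry -1/3 ≤ 0. Minimum is 9/13 at row 2 (s2 leaves); pivot element 13/3.
Divide row 2 by 13/3; eliminate column a from the other rows.
In the new row 2, the RHS entry is the old entry divided by the pivot: 3/(13/3) = 9/13.

9/13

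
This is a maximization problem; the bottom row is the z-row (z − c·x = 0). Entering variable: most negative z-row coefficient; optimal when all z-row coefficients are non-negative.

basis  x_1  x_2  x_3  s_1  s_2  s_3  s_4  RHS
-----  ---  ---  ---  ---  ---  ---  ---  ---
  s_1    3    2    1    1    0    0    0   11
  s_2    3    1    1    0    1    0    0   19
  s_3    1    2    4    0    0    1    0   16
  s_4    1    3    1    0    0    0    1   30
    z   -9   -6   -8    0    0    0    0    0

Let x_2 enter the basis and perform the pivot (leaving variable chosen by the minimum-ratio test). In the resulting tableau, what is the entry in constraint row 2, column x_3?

1/2

Ratio test on column x_2 — row 1: 11/2 = 11/2; row 2: 19/1 = 19; row 3: 16/2 = 8; row 4: 30/3 = 10. Minimum is 11/2 at row 1 (s_1 leaves); pivot element 2.
Divide row 1 by 2; eliminate column x_2 from the other rows.
Row 2 update in column x_3: 1 − 1·(1/2) = 1/2.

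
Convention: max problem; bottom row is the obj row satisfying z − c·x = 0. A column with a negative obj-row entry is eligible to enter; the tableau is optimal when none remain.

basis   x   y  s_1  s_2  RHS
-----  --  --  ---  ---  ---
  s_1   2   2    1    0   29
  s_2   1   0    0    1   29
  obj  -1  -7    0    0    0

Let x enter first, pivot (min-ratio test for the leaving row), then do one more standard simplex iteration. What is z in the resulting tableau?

Ratio test on column x — row 1: 29/2 = 29/2; row 2: 29/1 = 29. Minimum is 29/2 at row 1 (s_1 leaves); pivot element 2.
Pivot on row 1; the obj-row RHS becomes 0 − (-1)·(29/2) = 29/2.
Next entering variable (most negative obj-row entry -6): y.
Ratio test on column y — row 1: (29/2)/1 = 29/2; row 2: entry -1 ≤ 0. Minimum is 29/2 at row 1 (x leaves); pivot element 1.
After the second pivot the obj-row RHS is 29/2 − (-6)·(29/2) = 203/2.

203/2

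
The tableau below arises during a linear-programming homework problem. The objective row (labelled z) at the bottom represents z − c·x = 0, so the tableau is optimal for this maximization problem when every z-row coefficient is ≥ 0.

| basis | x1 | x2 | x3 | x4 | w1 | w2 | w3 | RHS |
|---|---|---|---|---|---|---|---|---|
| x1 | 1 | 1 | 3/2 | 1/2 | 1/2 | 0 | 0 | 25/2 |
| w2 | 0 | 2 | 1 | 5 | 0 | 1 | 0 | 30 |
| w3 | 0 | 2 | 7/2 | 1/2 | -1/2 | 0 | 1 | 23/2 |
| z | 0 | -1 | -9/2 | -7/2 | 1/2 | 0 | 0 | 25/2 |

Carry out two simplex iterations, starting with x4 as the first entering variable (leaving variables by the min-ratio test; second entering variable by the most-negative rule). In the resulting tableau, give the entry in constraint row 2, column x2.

5/17

Ratio test on column x4 — row 1: (25/2)/(1/2) = 25; row 2: 30/5 = 6; row 3: (23/2)/(1/2) = 23. Minimum is 6 at row 2 (w2 leaves); pivot element 5.
Divide row 2 by 5; eliminate column x4 from the other rows.
Second iteration: most negative z-row entry is -19/5 in column x3, so x3 enters.
Ratio test on column x3 — row 1: (19/2)/(7/5) = 95/14; row 2: 6/(1/5) = 30; row 3: (17/2)/(17/5) = 5/2. Minimum is 5/2 at row 3 (w3 leaves); pivot element 17/5.
Divide row 3 by 17/5; eliminate column x3 from the other rows.
After both pivots, the entry at constraint row 2, column x2 is 5/17.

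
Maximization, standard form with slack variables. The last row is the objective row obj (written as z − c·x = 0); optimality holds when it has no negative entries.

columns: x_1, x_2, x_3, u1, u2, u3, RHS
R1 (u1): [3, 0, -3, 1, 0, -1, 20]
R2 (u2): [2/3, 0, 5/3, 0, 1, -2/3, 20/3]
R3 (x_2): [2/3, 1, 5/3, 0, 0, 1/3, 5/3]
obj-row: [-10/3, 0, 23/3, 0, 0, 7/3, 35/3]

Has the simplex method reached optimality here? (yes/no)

The obj-row has a negative entry -10/3 in column x_1, so it is not optimal.

no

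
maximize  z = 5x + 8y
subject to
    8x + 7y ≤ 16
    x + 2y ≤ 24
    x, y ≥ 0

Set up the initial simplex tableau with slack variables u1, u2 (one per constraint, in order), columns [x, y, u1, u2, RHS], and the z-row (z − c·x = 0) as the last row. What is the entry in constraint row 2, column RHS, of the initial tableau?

24

The RHS of constraint 2 is b_2 = 24.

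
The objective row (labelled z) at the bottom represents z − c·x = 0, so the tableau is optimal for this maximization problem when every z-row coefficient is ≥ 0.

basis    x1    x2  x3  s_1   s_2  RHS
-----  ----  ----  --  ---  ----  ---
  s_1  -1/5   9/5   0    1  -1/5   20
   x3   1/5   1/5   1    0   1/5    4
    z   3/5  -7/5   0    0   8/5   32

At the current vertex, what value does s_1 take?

s_1 is basic (row 1); its value is the RHS of that row, 20.

20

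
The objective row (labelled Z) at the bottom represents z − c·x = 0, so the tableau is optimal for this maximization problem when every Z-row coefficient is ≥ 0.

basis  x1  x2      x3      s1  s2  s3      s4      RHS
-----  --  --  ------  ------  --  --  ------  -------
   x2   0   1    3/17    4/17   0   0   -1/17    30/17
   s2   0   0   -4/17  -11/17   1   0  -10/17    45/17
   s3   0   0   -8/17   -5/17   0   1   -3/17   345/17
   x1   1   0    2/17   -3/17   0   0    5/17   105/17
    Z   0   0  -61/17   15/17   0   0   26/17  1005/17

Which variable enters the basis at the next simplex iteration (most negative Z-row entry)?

x3

Negative Z-row entries: x3: -61/17.
The most negative is -61/17 in column x3, so x3 enters.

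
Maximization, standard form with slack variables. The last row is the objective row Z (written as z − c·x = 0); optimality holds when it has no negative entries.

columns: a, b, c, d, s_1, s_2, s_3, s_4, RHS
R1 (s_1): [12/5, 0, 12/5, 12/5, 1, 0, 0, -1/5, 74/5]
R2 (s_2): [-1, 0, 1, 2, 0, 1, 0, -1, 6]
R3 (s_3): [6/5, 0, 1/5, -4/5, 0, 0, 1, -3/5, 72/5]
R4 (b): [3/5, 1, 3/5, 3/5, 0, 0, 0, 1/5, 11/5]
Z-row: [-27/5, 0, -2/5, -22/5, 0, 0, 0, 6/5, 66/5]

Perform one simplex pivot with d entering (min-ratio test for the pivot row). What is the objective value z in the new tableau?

132/5

Ratio test on column d — row 1: (74/5)/(12/5) = 37/6; row 2: 6/2 = 3; row 3: entry -4/5 ≤ 0; row 4: (11/5)/(3/5) = 11/3. Minimum is 3 at row 2 (s_2 leaves); pivot element 2.
Pivot on row 2; the Z-row RHS becomes 66/5 − (-22/5)·3 = 132/5.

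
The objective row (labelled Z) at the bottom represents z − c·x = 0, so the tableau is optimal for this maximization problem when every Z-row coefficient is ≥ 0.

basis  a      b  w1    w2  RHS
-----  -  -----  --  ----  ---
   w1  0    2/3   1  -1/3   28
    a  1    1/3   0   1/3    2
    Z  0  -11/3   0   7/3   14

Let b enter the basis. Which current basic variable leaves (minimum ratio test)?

Column b entries and ratios — w1: 28/(2/3) = 42; a: 2/(1/3) = 6.
Smallest ratio is 6 in the row of a, so a leaves.

a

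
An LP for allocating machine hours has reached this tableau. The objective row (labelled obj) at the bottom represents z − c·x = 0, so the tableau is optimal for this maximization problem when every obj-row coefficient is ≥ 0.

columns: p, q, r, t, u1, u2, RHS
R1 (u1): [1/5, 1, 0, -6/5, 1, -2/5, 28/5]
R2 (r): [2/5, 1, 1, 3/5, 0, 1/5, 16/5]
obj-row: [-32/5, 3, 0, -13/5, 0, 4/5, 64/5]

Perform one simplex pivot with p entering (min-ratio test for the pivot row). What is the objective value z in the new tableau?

64

Ratio test on column p — row 1: (28/5)/(1/5) = 28; row 2: (16/5)/(2/5) = 8. Minimum is 8 at row 2 (r leaves); pivot element 2/5.
Pivot on row 2; the obj-row RHS becomes 64/5 − (-32/5)·8 = 64.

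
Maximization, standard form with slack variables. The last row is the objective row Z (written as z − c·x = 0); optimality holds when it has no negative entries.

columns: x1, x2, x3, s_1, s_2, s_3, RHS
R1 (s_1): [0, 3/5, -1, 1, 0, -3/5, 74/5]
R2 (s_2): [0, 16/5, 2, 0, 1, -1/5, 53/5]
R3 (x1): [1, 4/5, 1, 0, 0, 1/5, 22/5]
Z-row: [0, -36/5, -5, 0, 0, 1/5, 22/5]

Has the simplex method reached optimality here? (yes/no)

The Z-row has a negative entry -36/5 in column x2, so it is not optimal.

no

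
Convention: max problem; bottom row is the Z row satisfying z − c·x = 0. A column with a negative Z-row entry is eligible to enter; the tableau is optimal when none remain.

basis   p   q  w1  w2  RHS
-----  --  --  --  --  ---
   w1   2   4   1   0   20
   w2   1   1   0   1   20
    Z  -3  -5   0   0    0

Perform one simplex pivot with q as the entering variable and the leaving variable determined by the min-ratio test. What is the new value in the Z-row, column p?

-1/2

Ratio test on column q — row 1: 20/4 = 5; row 2: 20/1 = 20. Minimum is 5 at row 1 (w1 leaves); pivot element 4.
Divide row 1 by 4; eliminate column q from the other rows.
Z-row update in column p: -3 − (-5)·(1/2) = -1/2.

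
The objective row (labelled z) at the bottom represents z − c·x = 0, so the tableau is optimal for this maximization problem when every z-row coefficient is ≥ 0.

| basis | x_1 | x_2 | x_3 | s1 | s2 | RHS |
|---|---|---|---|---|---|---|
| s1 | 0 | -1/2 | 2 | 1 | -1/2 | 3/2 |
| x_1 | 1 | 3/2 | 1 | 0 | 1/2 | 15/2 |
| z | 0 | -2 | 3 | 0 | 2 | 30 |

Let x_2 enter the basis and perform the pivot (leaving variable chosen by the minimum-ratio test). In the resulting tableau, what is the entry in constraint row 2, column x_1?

Ratio test on column x_2 — row 1: entry -1/2 ≤ 0; row 2: (15/2)/(3/2) = 5. Minimum is 5 at row 2 (x_1 leaves); pivot element 3/2.
Divide row 2 by 3/2; eliminate column x_2 from the other rows.
In the new row 2, the x_1 entry is the old entry divided by the pivot: 1/(3/2) = 2/3.

2/3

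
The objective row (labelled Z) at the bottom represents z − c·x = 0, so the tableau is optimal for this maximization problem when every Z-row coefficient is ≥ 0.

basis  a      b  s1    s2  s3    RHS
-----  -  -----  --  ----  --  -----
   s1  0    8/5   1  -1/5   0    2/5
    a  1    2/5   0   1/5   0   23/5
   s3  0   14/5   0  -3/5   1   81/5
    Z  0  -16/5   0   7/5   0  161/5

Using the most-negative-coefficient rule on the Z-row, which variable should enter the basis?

b

Negative Z-row entries: b: -16/5.
The most negative is -16/5 in column b, so b enters.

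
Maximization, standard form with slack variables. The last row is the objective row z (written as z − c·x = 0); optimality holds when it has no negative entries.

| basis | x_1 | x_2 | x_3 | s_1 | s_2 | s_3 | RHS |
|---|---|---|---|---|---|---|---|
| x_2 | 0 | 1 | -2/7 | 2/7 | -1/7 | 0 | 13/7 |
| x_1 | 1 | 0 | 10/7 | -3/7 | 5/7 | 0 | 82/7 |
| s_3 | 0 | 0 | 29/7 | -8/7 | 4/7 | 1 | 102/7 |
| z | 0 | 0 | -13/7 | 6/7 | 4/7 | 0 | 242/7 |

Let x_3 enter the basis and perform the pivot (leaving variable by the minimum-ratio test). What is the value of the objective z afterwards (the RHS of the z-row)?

1192/29

Ratio test on column x_3 — row 1: entry -2/7 ≤ 0; row 2: (82/7)/(10/7) = 41/5; row 3: (102/7)/(29/7) = 102/29. Minimum is 102/29 at row 3 (s_3 leaves); pivot element 29/7.
Pivot on row 3; the z-row RHS becomes 242/7 − (-13/7)·(102/29) = 1192/29.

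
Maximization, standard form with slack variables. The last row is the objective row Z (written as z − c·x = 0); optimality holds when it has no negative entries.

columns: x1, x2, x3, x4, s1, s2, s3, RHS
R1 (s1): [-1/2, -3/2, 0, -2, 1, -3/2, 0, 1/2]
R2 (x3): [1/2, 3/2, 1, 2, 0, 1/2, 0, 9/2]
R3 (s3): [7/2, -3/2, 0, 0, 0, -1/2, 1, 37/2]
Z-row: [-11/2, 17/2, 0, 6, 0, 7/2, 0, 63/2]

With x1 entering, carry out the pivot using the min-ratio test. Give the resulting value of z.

424/7

Ratio test on column x1 — row 1: entry -1/2 ≤ 0; row 2: (9/2)/(1/2) = 9; row 3: (37/2)/(7/2) = 37/7. Minimum is 37/7 at row 3 (s3 leaves); pivot element 7/2.
Pivot on row 3; the Z-row RHS becomes 63/2 − (-11/2)·(37/7) = 424/7.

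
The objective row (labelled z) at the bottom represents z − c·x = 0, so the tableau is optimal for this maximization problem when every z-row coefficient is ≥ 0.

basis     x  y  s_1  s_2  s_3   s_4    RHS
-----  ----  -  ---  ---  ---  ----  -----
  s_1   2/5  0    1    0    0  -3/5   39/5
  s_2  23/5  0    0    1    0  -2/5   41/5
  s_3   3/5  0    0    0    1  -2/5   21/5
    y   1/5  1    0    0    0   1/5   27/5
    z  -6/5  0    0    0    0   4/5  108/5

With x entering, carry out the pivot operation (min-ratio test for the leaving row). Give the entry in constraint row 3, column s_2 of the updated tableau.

-3/23

Ratio test on column x — row 1: (39/5)/(2/5) = 39/2; row 2: (41/5)/(23/5) = 41/23; row 3: (21/5)/(3/5) = 7; row 4: (27/5)/(1/5) = 27. Minimum is 41/23 at row 2 (s_2 leaves); pivot element 23/5.
Divide row 2 by 23/5; eliminate column x from the other rows.
Row 3 update in column s_2: 0 − (3/5)·(5/23) = -3/23.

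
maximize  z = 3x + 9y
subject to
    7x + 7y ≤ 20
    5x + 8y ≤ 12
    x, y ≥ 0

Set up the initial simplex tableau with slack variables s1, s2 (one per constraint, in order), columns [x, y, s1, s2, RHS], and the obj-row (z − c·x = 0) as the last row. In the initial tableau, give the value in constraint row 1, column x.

7

Constraint 1 has coefficient 7 on x.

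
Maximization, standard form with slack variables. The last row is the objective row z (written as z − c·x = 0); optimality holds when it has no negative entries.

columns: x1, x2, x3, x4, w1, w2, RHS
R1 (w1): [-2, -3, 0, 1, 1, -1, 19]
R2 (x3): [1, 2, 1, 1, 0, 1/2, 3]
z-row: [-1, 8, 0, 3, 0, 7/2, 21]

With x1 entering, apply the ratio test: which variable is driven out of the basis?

Column x1 entries and ratios — w1: -2 ≤ 0, skip; x3: 3/1 = 3.
Smallest ratio is 3 in the row of x3, so x3 leaves.

x3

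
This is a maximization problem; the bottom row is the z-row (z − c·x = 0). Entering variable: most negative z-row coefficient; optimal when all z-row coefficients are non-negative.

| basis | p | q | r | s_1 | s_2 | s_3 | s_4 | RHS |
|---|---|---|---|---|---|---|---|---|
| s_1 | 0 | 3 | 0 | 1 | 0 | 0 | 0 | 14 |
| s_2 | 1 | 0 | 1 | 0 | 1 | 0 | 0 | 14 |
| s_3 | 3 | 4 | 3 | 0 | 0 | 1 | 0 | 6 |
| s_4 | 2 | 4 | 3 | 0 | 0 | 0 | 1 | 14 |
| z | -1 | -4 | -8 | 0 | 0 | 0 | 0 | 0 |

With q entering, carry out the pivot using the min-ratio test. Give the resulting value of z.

Ratio test on column q — row 1: 14/3 = 14/3; row 2: entry 0 ≤ 0; row 3: 6/4 = 3/2; row 4: 14/4 = 7/2. Minimum is 3/2 at row 3 (s_3 leaves); pivot element 4.
Pivot on row 3; the z-row RHS becomes 0 − (-4)·(3/2) = 6.

6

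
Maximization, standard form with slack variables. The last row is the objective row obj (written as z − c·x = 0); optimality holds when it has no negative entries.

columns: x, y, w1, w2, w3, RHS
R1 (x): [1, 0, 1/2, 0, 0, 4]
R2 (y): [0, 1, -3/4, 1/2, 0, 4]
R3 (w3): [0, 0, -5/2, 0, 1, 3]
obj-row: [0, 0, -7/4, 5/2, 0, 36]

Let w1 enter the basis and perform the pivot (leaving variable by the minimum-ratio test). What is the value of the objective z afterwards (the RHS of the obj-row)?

50

Ratio test on column w1 — row 1: 4/(1/2) = 8; row 2: entry -3/4 ≤ 0; row 3: entry -5/2 ≤ 0. Minimum is 8 at row 1 (x leaves); pivot element 1/2.
Pivot on row 1; the obj-row RHS becomes 36 − (-7/4)·8 = 50.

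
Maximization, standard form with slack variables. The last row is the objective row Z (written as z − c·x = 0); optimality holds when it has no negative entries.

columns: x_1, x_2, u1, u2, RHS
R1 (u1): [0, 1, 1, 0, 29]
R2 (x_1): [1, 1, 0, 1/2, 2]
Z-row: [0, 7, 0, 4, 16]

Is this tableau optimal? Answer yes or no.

yes

Every Z-row coefficient is ≥ 0, so the tableau is optimal.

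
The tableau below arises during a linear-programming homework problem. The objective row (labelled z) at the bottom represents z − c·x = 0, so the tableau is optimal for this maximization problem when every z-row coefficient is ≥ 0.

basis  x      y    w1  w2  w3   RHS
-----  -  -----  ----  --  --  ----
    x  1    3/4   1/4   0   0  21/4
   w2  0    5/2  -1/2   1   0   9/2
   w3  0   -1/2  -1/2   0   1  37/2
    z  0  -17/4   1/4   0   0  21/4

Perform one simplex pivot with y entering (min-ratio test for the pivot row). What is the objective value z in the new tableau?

Ratio test on column y — row 1: (21/4)/(3/4) = 7; row 2: (9/2)/(5/2) = 9/5; row 3: entry -1/2 ≤ 0. Minimum is 9/5 at row 2 (w2 leaves); pivot element 5/2.
Pivot on row 2; the z-row RHS becomes 21/4 − (-17/4)·(9/5) = 129/10.

129/10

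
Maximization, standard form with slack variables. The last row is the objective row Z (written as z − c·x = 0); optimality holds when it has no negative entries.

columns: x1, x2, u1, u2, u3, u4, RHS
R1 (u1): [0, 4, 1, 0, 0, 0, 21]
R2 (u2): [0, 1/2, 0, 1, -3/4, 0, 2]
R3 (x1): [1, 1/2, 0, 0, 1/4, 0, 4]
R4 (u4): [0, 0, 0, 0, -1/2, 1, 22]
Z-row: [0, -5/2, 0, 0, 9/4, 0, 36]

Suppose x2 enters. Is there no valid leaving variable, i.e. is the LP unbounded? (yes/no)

no

Column x2 has positive entries in row(s) 1, 2, 3, so the ratio test bounds it — not unbounded.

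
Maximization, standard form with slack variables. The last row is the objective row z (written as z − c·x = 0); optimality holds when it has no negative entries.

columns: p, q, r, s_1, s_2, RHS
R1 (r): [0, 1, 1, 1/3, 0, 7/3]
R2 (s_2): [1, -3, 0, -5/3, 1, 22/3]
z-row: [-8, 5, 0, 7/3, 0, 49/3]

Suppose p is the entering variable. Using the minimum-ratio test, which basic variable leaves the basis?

s_2

Column p entries and ratios — r: 0 ≤ 0, skip; s_2: (22/3)/1 = 22/3.
Smallest ratio is 22/3 in the row of s_2, so s_2 leaves.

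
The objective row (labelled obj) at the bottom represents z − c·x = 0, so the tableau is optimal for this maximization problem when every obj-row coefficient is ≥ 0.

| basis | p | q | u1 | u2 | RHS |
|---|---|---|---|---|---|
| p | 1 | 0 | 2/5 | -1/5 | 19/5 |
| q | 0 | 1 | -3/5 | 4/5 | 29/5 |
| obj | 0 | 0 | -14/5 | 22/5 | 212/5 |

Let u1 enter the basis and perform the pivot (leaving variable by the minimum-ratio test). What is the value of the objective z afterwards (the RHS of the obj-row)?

Ratio test on column u1 — row 1: (19/5)/(2/5) = 19/2; row 2: entry -3/5 ≤ 0. Minimum is 19/2 at row 1 (p leaves); pivot element 2/5.
Pivot on row 1; the obj-row RHS becomes 212/5 − (-14/5)·(19/2) = 69.

69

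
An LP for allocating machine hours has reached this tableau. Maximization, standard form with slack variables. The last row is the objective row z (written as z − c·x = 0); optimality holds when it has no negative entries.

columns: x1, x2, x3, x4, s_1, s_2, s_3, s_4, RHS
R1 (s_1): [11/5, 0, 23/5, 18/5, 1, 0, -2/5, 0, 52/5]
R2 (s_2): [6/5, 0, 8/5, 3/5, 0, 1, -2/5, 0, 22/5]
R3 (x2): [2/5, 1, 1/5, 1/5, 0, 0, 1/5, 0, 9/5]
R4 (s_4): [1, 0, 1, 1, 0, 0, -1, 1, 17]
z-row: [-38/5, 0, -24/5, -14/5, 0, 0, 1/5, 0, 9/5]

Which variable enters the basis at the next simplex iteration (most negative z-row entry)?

Negative z-row entries: x1: -38/5, x3: -24/5, x4: -14/5.
The most negative is -38/5 in column x1, so x1 enters.

x1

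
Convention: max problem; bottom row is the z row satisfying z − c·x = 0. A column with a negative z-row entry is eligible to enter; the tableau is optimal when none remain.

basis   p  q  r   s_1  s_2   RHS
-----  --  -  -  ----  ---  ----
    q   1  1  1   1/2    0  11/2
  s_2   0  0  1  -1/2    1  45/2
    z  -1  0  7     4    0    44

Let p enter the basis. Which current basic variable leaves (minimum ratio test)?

Column p entries and ratios — q: (11/2)/1 = 11/2; s_2: 0 ≤ 0, skip.
Smallest ratio is 11/2 in the row of q, so q leaves.

q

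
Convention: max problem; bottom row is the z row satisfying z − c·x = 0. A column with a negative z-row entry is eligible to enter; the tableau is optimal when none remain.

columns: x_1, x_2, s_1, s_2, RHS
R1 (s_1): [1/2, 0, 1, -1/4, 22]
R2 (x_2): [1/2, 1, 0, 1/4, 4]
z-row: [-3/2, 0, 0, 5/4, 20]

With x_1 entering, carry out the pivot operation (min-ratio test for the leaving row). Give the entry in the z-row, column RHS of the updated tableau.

32

Ratio test on column x_1 — row 1: 22/(1/2) = 44; row 2: 4/(1/2) = 8. Minimum is 8 at row 2 (x_2 leaves); pivot element 1/2.
Divide row 2 by 1/2; eliminate column x_1 from the other rows.
z-row update in column RHS: 20 − (-3/2)·8 = 32.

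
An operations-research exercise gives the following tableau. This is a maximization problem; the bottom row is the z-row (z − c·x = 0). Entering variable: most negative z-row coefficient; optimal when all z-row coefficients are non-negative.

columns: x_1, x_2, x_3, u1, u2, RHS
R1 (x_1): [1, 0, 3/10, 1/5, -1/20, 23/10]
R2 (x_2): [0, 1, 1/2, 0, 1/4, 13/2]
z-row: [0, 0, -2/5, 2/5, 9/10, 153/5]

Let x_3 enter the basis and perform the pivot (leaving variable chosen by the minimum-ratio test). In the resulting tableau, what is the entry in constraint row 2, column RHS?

Ratio test on column x_3 — row 1: (23/10)/(3/10) = 23/3; row 2: (13/2)/(1/2) = 13. Minimum is 23/3 at row 1 (x_1 leaves); pivot element 3/10.
Divide row 1 by 3/10; eliminate column x_3 from the other rows.
Row 2 update in column RHS: 13/2 − (1/2)·(23/3) = 8/3.

8/3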